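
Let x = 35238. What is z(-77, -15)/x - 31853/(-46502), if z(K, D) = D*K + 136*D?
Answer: 90106812/136553123 ≈ 0.65987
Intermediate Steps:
z(K, D) = 136*D + D*K
z(-77, -15)/x - 31853/(-46502) = -15*(136 - 77)/35238 - 31853/(-46502) = -15*59*(1/35238) - 31853*(-1/46502) = -885*1/35238 + 31853/46502 = -295/11746 + 31853/46502 = 90106812/136553123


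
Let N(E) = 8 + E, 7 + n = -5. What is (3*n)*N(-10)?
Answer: 72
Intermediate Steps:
n = -12 (n = -7 - 5 = -12)
(3*n)*N(-10) = (3*(-12))*(8 - 10) = -36*(-2) = 72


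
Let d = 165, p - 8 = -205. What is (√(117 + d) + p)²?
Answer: (197 - √282)² ≈ 32475.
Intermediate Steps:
p = -197 (p = 8 - 205 = -197)
(√(117 + d) + p)² = (√(117 + 165) - 197)² = (√282 - 197)² = (-197 + √282)²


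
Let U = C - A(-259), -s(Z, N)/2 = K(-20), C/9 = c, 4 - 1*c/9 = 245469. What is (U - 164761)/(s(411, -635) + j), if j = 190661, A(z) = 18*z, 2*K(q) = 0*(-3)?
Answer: -20042764/190661 ≈ -105.12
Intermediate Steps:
c = -2209185 (c = 36 - 9*245469 = 36 - 2209221 = -2209185)
C = -19882665 (C = 9*(-2209185) = -19882665)
K(q) = 0 (K(q) = (0*(-3))/2 = (½)*0 = 0)
s(Z, N) = 0 (s(Z, N) = -2*0 = 0)
U = -19878003 (U = -19882665 - 18*(-259) = -19882665 - 1*(-4662) = -19882665 + 4662 = -19878003)
(U - 164761)/(s(411, -635) + j) = (-19878003 - 164761)/(0 + 190661) = -20042764/190661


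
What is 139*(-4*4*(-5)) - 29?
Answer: 11091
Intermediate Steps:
139*(-4*4*(-5)) - 29 = 139*(-16*(-5)) - 29 = 139*80 - 29 = 11120 - 29 = 11091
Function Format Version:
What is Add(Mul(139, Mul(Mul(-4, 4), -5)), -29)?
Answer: 11091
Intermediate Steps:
Add(Mul(139, Mul(Mul(-4, 4), -5)), -29) = Add(Mul(139, Mul(-16, -5)), -29) = Add(Mul(139, 80), -29) = Add(11120, -29) = 11091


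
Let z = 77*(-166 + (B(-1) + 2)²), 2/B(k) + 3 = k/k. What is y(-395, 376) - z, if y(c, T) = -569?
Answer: 12136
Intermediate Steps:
B(k) = -1 (B(k) = 2/(-3 + k/k) = 2/(-3 + 1) = 2/(-2) = 2*(-½) = -1)
z = -12705 (z = 77*(-166 + (-1 + 2)²) = 77*(-166 + 1²) = 77*(-166 + 1) = 77*(-165) = -12705)
y(-395, 376) - z = -569 - 1*(-12705) = -569 + 12705 = 12136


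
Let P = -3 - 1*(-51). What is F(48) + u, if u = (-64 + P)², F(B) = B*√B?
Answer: 256 + 192*√3 ≈ 588.55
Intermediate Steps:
P = 48 (P = -3 + 51 = 48)
F(B) = B^(3/2)
u = 256 (u = (-64 + 48)² = (-16)² = 256)
F(48) + u = 48^(3/2) + 256 = 192*√3 + 256 = 256 + 192*√3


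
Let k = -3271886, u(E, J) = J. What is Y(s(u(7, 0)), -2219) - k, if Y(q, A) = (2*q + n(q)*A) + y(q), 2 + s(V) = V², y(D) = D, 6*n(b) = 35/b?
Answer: 39340225/12 ≈ 3.2784e+6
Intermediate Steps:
n(b) = 35/(6*b) (n(b) = (35/b)/6 = 35/(6*b))
s(V) = -2 + V²
Y(q, A) = 3*q + 35*A/(6*q) (Y(q, A) = (2*q + (35/(6*q))*A) + q = (2*q + 35*A/(6*q)) + q = 3*q + 35*A/(6*q))
Y(s(u(7, 0)), -2219) - k = (3*(-2 + 0²) + (35/6)*(-2219)/(-2 + 0²)) - 1*(-3271886) = (3*(-2 + 0) + (35/6)*(-2219)/(-2 + 0)) + 3271886 = (3*(-2) + (35/6)*(-2219)/(-2)) + 3271886 = (-6 + (35/6)*(-2219)*(-½)) + 3271886 = (-6 + 77665/12) + 3271886 = 77593/12 + 3271886 = 39340225/12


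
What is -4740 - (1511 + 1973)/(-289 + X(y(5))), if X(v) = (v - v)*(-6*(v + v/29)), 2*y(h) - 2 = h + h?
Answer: -1366376/289 ≈ -4727.9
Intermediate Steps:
y(h) = 1 + h (y(h) = 1 + (h + h)/2 = 1 + (2*h)/2 = 1 + h)
X(v) = 0 (X(v) = 0*(-6*(v + v*(1/29))) = 0*(-6*(v + v/29)) = 0*(-180*v/29) = 0)
-4740 - (1511 + 1973)/(-289 + X(y(5))) = -4740 - (1511 + 1973)/(-289 + 0) = -4740 - 3484/(-289) = -4740 - 3484*(-1)/289 = -4740 - 1*(-3484/289) = -4740 + 3484/289 = -1366376/289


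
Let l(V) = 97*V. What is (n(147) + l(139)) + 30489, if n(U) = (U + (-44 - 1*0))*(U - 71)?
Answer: 51800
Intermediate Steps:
n(U) = (-71 + U)*(-44 + U) (n(U) = (U + (-44 + 0))*(-71 + U) = (U - 44)*(-71 + U) = (-44 + U)*(-71 + U) = (-71 + U)*(-44 + U))
(n(147) + l(139)) + 30489 = ((3124 + 147² - 115*147) + 97*139) + 30489 = ((3124 + 21609 - 16905) + 13483) + 30489 = (7828 + 13483) + 30489 = 21311 + 30489 = 51800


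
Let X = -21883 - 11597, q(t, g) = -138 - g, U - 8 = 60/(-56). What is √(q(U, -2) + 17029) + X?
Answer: -33480 + 3*√1877 ≈ -33350.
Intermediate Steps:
U = 97/14 (U = 8 + 60/(-56) = 8 + 60*(-1/56) = 8 - 15/14 = 97/14 ≈ 6.9286)
X = -33480
√(q(U, -2) + 17029) + X = √((-138 - 1*(-2)) + 17029) - 33480 = √((-138 + 2) + 17029) - 33480 = √(-136 + 17029) - 33480 = √16893 - 33480 = 3*√1877 - 33480 = -33480 + 3*√1877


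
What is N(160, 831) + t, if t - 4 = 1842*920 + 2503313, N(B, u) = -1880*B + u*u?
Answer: 4587718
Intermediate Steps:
N(B, u) = u**2 - 1880*B (N(B, u) = -1880*B + u**2 = u**2 - 1880*B)
t = 4197957 (t = 4 + (1842*920 + 2503313) = 4 + (1694640 + 2503313) = 4 + 4197953 = 4197957)
N(160, 831) + t = (831**2 - 1880*160) + 4197957 = (690561 - 300800) + 4197957 = 389761 + 4197957 = 4587718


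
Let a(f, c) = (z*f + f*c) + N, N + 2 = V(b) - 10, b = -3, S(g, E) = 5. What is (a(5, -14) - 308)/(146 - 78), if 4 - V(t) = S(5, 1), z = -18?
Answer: -481/68 ≈ -7.0735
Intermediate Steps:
V(t) = -1 (V(t) = 4 - 1*5 = 4 - 5 = -1)
N = -13 (N = -2 + (-1 - 10) = -2 - 11 = -13)
a(f, c) = -13 - 18*f + c*f (a(f, c) = (-18*f + f*c) - 13 = (-18*f + c*f) - 13 = -13 - 18*f + c*f)
(a(5, -14) - 308)/(146 - 78) = ((-13 - 18*5 - 14*5) - 308)/(146 - 78) = ((-13 - 90 - 70) - 308)/68 = (-173 - 308)*(1/68) = -481*1/68 = -481/68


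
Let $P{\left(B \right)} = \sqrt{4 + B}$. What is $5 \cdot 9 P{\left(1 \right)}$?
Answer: $45 \sqrt{5} \approx 100.62$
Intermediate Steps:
$5 \cdot 9 P{\left(1 \right)} = 5 \cdot 9 \sqrt{4 + 1} = 45 \sqrt{5}$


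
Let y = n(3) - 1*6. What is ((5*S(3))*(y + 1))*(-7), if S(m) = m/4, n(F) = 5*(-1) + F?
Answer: 735/4 ≈ 183.75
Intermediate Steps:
n(F) = -5 + F
y = -8 (y = (-5 + 3) - 1*6 = -2 - 6 = -8)
S(m) = m/4 (S(m) = m*(¼) = m/4)
((5*S(3))*(y + 1))*(-7) = ((5*((¼)*3))*(-8 + 1))*(-7) = ((5*(¾))*(-7))*(-7) = ((15/4)*(-7))*(-7) = -105/4*(-7) = 735/4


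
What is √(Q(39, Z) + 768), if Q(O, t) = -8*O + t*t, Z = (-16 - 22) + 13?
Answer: √1081 ≈ 32.879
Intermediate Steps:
Z = -25 (Z = -38 + 13 = -25)
Q(O, t) = t² - 8*O (Q(O, t) = -8*O + t² = t² - 8*O)
√(Q(39, Z) + 768) = √(((-25)² - 8*39) + 768) = √((625 - 312) + 768) = √(313 + 768) = √1081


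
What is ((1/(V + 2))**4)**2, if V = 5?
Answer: 1/5764801 ≈ 1.7347e-7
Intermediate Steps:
((1/(V + 2))**4)**2 = ((1/(5 + 2))**4)**2 = ((1/7)**4)**2 = (1/2401)**2 = 1/5764801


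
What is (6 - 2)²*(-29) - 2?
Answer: -466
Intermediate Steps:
(6 - 2)²*(-29) - 2 = 4²*(-29) - 2 = 16*(-29) - 2 = -464 - 2 = -466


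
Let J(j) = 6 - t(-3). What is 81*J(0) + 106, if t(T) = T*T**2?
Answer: 2779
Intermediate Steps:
t(T) = T**3
J(j) = 33 (J(j) = 6 - 1*(-3)**3 = 6 - 1*(-27) = 6 + 27 = 33)
81*J(0) + 106 = 81*33 + 106 = 2673 + 106 = 2779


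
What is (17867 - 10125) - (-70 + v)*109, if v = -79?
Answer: 23983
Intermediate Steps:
(17867 - 10125) - (-70 + v)*109 = (17867 - 10125) - (-70 - 79)*109 = 7742 - (-149)*109 = 7742 - 1*(-16241) = 7742 + 16241 = 23983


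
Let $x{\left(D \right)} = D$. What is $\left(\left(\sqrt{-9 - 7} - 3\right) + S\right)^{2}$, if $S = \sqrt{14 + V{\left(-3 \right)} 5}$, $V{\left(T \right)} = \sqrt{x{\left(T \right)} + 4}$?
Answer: $\left(-3 + \sqrt{19} + 4 i\right)^{2} \approx -14.153 + 10.871 i$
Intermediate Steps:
$V{\left(T \right)} = \sqrt{4 + T}$ ($V{\left(T \right)} = \sqrt{T + 4} = \sqrt{4 + T}$)
$S = \sqrt{19}$ ($S = \sqrt{14 + \sqrt{4 - 3} \cdot 5} = \sqrt{14 + \sqrt{1} \cdot 5} = \sqrt{14 + 1 \cdot 5} = \sqrt{14 + 5} = \sqrt{19} \approx 4.3589$)
$\left(\left(\sqrt{-9 - 7} - 3\right) + S\right)^{2} = \left(\left(\sqrt{-9 - 7} - 3\right) + \sqrt{19}\right)^{2} = \left(\left(\sqrt{-16} - 3\right) + \sqrt{19}\right)^{2} = \left(\left(4 i - 3\right) + \sqrt{19}\right)^{2} = \left(\left(-3 + 4 i\right) + \sqrt{19}\right)^{2} = \left(-3 + \sqrt{19} + 4 i\right)^{2}$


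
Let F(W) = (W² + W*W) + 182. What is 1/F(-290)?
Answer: 1/168382 ≈ 5.9389e-6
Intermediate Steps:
F(W) = 182 + 2*W² (F(W) = (W² + W²) + 182 = 2*W² + 182 = 182 + 2*W²)
1/F(-290) = 1/(182 + 2*(-290)²) = 1/(182 + 2*84100) = 1/(182 + 168200) = 1/168382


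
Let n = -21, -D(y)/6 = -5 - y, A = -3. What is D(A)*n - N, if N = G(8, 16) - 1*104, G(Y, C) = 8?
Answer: -156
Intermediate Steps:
D(y) = 30 + 6*y (D(y) = -6*(-5 - y) = 30 + 6*y)
N = -96 (N = 8 - 1*104 = 8 - 104 = -96)
D(A)*n - N = (30 + 6*(-3))*(-21) - 1*(-96) = (30 - 18)*(-21) + 96 = 12*(-21) + 96 = -252 + 96 = -156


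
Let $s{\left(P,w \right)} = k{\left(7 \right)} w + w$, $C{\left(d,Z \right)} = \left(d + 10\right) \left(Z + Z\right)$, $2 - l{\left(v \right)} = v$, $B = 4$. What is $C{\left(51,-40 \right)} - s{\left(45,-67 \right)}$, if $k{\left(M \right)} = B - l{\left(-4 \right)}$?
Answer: $-4947$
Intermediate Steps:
$l{\left(v \right)} = 2 - v$
$k{\left(M \right)} = -2$ ($k{\left(M \right)} = 4 - \left(2 - -4\right) = 4 - \left(2 + 4\right) = 4 - 6 = -2$)
$C{\left(d,Z \right)} = 2 Z \left(10 + d\right)$ ($C{\left(d,Z \right)} = \left(10 + d\right) 2 Z = 2 Z \left(10 + d\right)$)
$s{\left(P,w \right)} = - w$ ($s{\left(P,w \right)} = - 2 w + w = - w$)
$C{\left(51,-40 \right)} - s{\left(45,-67 \right)} = 2 \left(-40\right) \left(10 + 51\right) - \left(-1\right) \left(-67\right) = 2 \left(-40\right) 61 - 67 = -4880 - 67 = -4947$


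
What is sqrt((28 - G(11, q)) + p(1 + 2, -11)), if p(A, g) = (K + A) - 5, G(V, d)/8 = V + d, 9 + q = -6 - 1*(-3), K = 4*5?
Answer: 3*sqrt(6) ≈ 7.3485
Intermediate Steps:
K = 20
q = -12 (q = -9 + (-6 - 1*(-3)) = -9 + (-6 + 3) = -9 - 3 = -12)
G(V, d) = 8*V + 8*d (G(V, d) = 8*(V + d) = 8*V + 8*d)
p(A, g) = 15 + A (p(A, g) = (20 + A) - 5 = 15 + A)
sqrt((28 - G(11, q)) + p(1 + 2, -11)) = sqrt((28 - (8*11 + 8*(-12))) + (15 + (1 + 2))) = sqrt((28 - (88 - 96)) + (15 + 3)) = sqrt((28 - 1*(-8)) + 18) = sqrt((28 + 8) + 18) = sqrt(36 + 18) = sqrt(54) = 3*sqrt(6)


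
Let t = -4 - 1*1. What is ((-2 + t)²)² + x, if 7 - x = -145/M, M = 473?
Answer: 1139129/473 ≈ 2408.3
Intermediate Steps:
t = -5 (t = -4 - 1 = -5)
x = 3456/473 (x = 7 - (-145)/473 = 7 - 1*(-145/473) = 7 + 145/473 = 3456/473 ≈ 7.3066)
((-2 + t)²)² + x = ((-2 - 5)²)² + 3456/473 = ((-7)²)² + 3456/473 = 49² + 3456/473 = 2401 + 3456/473 = 1139129/473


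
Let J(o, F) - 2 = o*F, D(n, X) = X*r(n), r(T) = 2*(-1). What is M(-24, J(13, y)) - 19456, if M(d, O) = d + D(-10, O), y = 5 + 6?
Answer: -19770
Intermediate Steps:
y = 11
r(T) = -2
D(n, X) = -2*X (D(n, X) = X*(-2) = -2*X)
J(o, F) = 2 + F*o (J(o, F) = 2 + o*F = 2 + F*o)
M(d, O) = d - 2*O
M(-24, J(13, y)) - 19456 = (-24 - 2*(2 + 11*13)) - 19456 = (-24 - 2*(2 + 143)) - 19456 = (-24 - 2*145) - 19456 = (-24 - 290) - 19456 = -314 - 19456 = -19770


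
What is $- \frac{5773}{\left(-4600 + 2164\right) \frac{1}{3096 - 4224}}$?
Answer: $- \frac{542662}{203} \approx -2673.2$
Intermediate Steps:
$- \frac{5773}{\left(-4600 + 2164\right) \frac{1}{3096 - 4224}} = - \frac{5773}{\left(-2436\right) \frac{1}{-1128}} = - \frac{5773}{\left(-2436\right) \left(- \frac{1}{1128}\right)} = - \frac{5773}{\frac{203}{94}} = \left(-5773\right) \frac{94}{203} = - \frac{542662}{203}$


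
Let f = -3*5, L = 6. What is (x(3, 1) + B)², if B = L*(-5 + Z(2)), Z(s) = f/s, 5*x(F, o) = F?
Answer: 138384/25 ≈ 5535.4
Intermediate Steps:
x(F, o) = F/5
f = -15
Z(s) = -15/s
B = -75 (B = 6*(-5 - 15/2) = 6*(-25/2) = -75)
(x(3, 1) + B)² = ((⅕)*3 - 75)² = (⅗ - 75)² = (-372/5)² = 138384/25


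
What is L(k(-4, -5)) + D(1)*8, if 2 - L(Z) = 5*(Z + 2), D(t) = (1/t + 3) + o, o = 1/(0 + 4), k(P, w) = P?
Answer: 46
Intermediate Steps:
o = ¼ (o = 1/4 = ¼ ≈ 0.25000)
D(t) = 13/4 + 1/t (D(t) = (1/t + 3) + ¼ = (3 + 1/t) + ¼ = 13/4 + 1/t)
L(Z) = -8 - 5*Z (L(Z) = 2 - 5*(Z + 2) = 2 - 5*(2 + Z) = 2 - (10 + 5*Z) = 2 + (-10 - 5*Z) = -8 - 5*Z)
L(k(-4, -5)) + D(1)*8 = (-8 - 5*(-4)) + (13/4 + 1/1)*8 = (-8 + 20) + (13/4 + 1)*8 = 12 + (17/4)*8 = 12 + 34 = 46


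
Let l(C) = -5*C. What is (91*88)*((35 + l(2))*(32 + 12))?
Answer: 8808800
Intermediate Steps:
(91*88)*((35 + l(2))*(32 + 12)) = (91*88)*((35 - 5*2)*(32 + 12)) = 8008*((35 - 10)*44) = 8008*(25*44) = 8008*1100 = 8808800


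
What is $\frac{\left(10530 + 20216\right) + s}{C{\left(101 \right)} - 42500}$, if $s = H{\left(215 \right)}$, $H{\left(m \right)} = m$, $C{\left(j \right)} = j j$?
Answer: $- \frac{30961}{32299} \approx -0.95857$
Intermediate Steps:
$C{\left(j \right)} = j^{2}$
$s = 215$
$\frac{\left(10530 + 20216\right) + s}{C{\left(101 \right)} - 42500} = \frac{\left(10530 + 20216\right) + 215}{101^{2} - 42500} = \frac{30746 + 215}{10201 - 42500} = \frac{30961}{-32299} = 30961 \left(- \frac{1}{32299}\right) = - \frac{30961}{32299}$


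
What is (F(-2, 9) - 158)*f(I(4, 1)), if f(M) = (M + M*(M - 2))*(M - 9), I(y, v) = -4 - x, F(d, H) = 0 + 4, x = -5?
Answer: 0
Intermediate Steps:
F(d, H) = 4
I(y, v) = 1 (I(y, v) = -4 - 1*(-5) = -4 + 5 = 1)
f(M) = (-9 + M)*(M + M*(-2 + M)) (f(M) = (M + M*(-2 + M))*(-9 + M) = (-9 + M)*(M + M*(-2 + M)))
(F(-2, 9) - 158)*f(I(4, 1)) = (4 - 158)*(1*(9 + 1² - 10*1)) = -154*(9 + 1 - 10) = -154*0 = 0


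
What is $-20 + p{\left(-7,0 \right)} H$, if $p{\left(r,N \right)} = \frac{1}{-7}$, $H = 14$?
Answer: $-22$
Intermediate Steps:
$p{\left(r,N \right)} = - \frac{1}{7}$
$-20 + p{\left(-7,0 \right)} H = -20 - 2 = -22$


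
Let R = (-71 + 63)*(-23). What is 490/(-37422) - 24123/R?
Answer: -64487219/491832 ≈ -131.12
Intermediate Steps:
R = 184 (R = -8*(-23) = 184)
490/(-37422) - 24123/R = 490/(-37422) - 24123/184 = 490*(-1/37422) - 24123*1/184 = -35/2673 - 24123/184 = -64487219/491832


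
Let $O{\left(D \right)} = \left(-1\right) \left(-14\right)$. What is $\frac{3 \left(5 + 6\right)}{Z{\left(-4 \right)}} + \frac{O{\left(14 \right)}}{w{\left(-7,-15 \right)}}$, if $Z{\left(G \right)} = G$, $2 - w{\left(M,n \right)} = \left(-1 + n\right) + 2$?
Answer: $- \frac{59}{8} \approx -7.375$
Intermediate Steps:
$w{\left(M,n \right)} = 1 - n$ ($w{\left(M,n \right)} = 2 - \left(\left(-1 + n\right) + 2\right) = 2 - \left(1 + n\right) = 1 - n$)
$O{\left(D \right)} = 14$
$\frac{3 \left(5 + 6\right)}{Z{\left(-4 \right)}} + \frac{O{\left(14 \right)}}{w{\left(-7,-15 \right)}} = \frac{3 \left(5 + 6\right)}{-4} + \frac{14}{1 - -15} = 3 \cdot 11 \left(- \frac{1}{4}\right) + \frac{14}{1 + 15} = 33 \left(- \frac{1}{4}\right) + \frac{14}{16} = - \frac{33}{4} + 14 \cdot \frac{1}{16} = - \frac{33}{4} + \frac{7}{8} = - \frac{59}{8}$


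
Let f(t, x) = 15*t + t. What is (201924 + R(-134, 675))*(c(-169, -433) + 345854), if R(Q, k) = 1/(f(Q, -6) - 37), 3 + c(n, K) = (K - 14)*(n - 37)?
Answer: 192864047885719/2181 ≈ 8.8429e+10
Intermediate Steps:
f(t, x) = 16*t
c(n, K) = -3 + (-37 + n)*(-14 + K) (c(n, K) = -3 + (K - 14)*(n - 37) = -3 + (-14 + K)*(-37 + n) = -3 + (-37 + n)*(-14 + K))
R(Q, k) = 1/(-37 + 16*Q) (R(Q, k) = 1/(16*Q - 37) = 1/(-37 + 16*Q))
(201924 + R(-134, 675))*(c(-169, -433) + 345854) = (201924 + 1/(-37 + 16*(-134)))*((515 - 37*(-433) - 14*(-169) - 433*(-169)) + 345854) = (201924 + 1/(-37 - 2144))*((515 + 16021 + 2366 + 73177) + 345854) = (201924 + 1/(-2181))*(92079 + 345854) = (201924 - 1/2181)*437933 = (440396243/2181)*437933 = 192864047885719/2181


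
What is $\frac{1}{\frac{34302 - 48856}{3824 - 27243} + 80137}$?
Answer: $\frac{23419}{1876742957} \approx 1.2479 \cdot 10^{-5}$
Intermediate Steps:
$\frac{1}{\frac{34302 - 48856}{3824 - 27243} + 80137} = \frac{1}{- \frac{14554}{-23419} + 80137} = \frac{1}{\left(-14554\right) \left(- \frac{1}{23419}\right) + 80137} = \frac{1}{\frac{14554}{23419} + 80137} = \frac{1}{\frac{1876742957}{23419}} = \frac{23419}{1876742957}$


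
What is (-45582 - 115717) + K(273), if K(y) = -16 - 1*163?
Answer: -161478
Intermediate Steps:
K(y) = -179 (K(y) = -16 - 163 = -179)
(-45582 - 115717) + K(273) = (-45582 - 115717) - 179 = -161299 - 179 = -161478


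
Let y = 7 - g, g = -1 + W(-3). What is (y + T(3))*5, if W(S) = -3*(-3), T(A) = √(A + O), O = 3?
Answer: -5 + 5*√6 ≈ 7.2475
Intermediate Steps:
T(A) = √(3 + A) (T(A) = √(A + 3) = √(3 + A))
W(S) = 9
g = 8 (g = -1 + 9 = 8)
y = -1 (y = 7 - 1*8 = 7 - 8 = -1)
(y + T(3))*5 = (-1 + √(3 + 3))*5 = (-1 + √6)*5 = -5 + 5*√6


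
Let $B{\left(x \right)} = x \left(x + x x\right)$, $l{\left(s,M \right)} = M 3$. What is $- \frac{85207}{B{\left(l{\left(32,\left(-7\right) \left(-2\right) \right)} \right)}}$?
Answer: $- \frac{85207}{75852} \approx -1.1233$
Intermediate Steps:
$l{\left(s,M \right)} = 3 M$
$B{\left(x \right)} = x \left(x + x^{2}\right)$
$- \frac{85207}{B{\left(l{\left(32,\left(-7\right) \left(-2\right) \right)} \right)}} = - \frac{85207}{\left(3 \left(\left(-7\right) \left(-2\right)\right)\right)^{2} \left(1 + 3 \left(\left(-7\right) \left(-2\right)\right)\right)} = - \frac{85207}{\left(3 \cdot 14\right)^{2} \left(1 + 3 \cdot 14\right)} = - \frac{85207}{42^{2} \left(1 + 42\right)} = - \frac{85207}{1764 \cdot 43} = - \frac{85207}{75852}$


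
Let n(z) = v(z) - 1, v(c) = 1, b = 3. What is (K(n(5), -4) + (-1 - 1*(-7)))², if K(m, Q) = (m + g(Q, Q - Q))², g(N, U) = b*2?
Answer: 1764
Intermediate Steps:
g(N, U) = 6 (g(N, U) = 3*2 = 6)
n(z) = 0 (n(z) = 1 - 1 = 0)
K(m, Q) = (6 + m)² (K(m, Q) = (m + 6)² = (6 + m)²)
(K(n(5), -4) + (-1 - 1*(-7)))² = ((6 + 0)² + (-1 - 1*(-7)))² = (6² + (-1 + 7))² = (36 + 6)² = 42² = 1764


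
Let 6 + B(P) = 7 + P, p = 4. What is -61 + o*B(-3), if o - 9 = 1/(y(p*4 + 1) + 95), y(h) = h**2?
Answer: -15169/192 ≈ -79.005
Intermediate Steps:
o = 3457/384 (o = 9 + 1/((4*4 + 1)**2 + 95) = 9 + 1/((16 + 1)**2 + 95) = 9 + 1/(17**2 + 95) = 9 + 1/(289 + 95) = 9 + 1/384 = 3457/384 ≈ 9.0026)
B(P) = 1 + P (B(P) = -6 + (7 + P) = 1 + P)
-61 + o*B(-3) = -61 + 3457*(1 - 3)/384 = -61 + (3457/384)*(-2) = -61 - 3457/192 = -15169/192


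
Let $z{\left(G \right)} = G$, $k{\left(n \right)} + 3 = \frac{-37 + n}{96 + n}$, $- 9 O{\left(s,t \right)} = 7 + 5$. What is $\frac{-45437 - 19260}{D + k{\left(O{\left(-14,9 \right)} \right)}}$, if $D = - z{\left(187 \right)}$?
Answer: $\frac{18373948}{54075} \approx 339.79$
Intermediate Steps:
$O{\left(s,t \right)} = - \frac{4}{3}$ ($O{\left(s,t \right)} = - \frac{7 + 5}{9} = \left(- \frac{1}{9}\right) 12 = - \frac{4}{3}$)
$k{\left(n \right)} = -3 + \frac{-37 + n}{96 + n}$
$D = -187$ ($D = \left(-1\right) 187 = -187$)
$\frac{-45437 - 19260}{D + k{\left(O{\left(-14,9 \right)} \right)}} = \frac{-45437 - 19260}{-187 + \frac{-325 - - \frac{8}{3}}{96 - \frac{4}{3}}} = - \frac{64697}{-187 + \frac{-325 + \frac{8}{3}}{\frac{284}{3}}} = - \frac{64697}{-187 + \frac{3}{284} \left(- \frac{967}{3}\right)} = - \frac{64697}{-187 - \frac{967}{284}} = - \frac{64697}{- \frac{54075}{284}} = \left(-64697\right) \left(- \frac{284}{54075}\right) = \frac{18373948}{54075}$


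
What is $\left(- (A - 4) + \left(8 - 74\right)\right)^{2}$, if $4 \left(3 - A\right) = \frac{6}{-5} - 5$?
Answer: $\frac{1771561}{400} \approx 4428.9$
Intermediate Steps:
$A = \frac{91}{20}$ ($A = 3 - \frac{\frac{6}{-5} - 5}{4} = 3 - \frac{6 \left(- \frac{1}{5}\right) - 5}{4} = 3 - \frac{- \frac{6}{5} - 5}{4} = 3 - - \frac{31}{20} = 3 + \frac{31}{20} = \frac{91}{20} \approx 4.55$)
$\left(- (A - 4) + \left(8 - 74\right)\right)^{2} = \left(- (\frac{91}{20} - 4) + \left(8 - 74\right)\right)^{2} = \left(\left(-1\right) \frac{11}{20} - 66\right)^{2} = \left(- \frac{11}{20} - 66\right)^{2} = \left(- \frac{1331}{20}\right)^{2} = \frac{1771561}{400}$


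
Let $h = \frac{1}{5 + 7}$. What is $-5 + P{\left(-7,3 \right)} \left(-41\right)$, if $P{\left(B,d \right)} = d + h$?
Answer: $- \frac{1577}{12} \approx -131.42$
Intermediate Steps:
$h = \frac{1}{12} \approx 0.083333$
$P{\left(B,d \right)} = \frac{1}{12} + d$ ($P{\left(B,d \right)} = d + \frac{1}{12} = \frac{1}{12} + d$)
$-5 + P{\left(-7,3 \right)} \left(-41\right) = -5 + \left(\frac{1}{12} + 3\right) \left(-41\right) = -5 + \frac{37}{12} \left(-41\right) = -5 - \frac{1517}{12} = - \frac{1577}{12}$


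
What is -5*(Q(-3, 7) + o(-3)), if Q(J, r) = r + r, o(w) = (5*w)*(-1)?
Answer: -145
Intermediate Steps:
o(w) = -5*w
Q(J, r) = 2*r
-5*(Q(-3, 7) + o(-3)) = -5*(2*7 - 5*(-3)) = -5*(14 + 15) = -5*29 = -145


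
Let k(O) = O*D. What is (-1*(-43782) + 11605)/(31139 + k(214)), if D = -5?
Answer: 55387/30069 ≈ 1.8420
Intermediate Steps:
k(O) = -5*O (k(O) = O*(-5) = -5*O)
(-1*(-43782) + 11605)/(31139 + k(214)) = (-1*(-43782) + 11605)/(31139 - 5*214) = (43782 + 11605)/(31139 - 1070) = 55387/30069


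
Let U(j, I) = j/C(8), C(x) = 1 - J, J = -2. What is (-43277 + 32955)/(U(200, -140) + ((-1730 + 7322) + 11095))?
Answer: -30966/50261 ≈ -0.61610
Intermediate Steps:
C(x) = 3 (C(x) = 1 - 1*(-2) = 1 + 2 = 3)
U(j, I) = j/3
(-43277 + 32955)/(U(200, -140) + ((-1730 + 7322) + 11095)) = (-43277 + 32955)/((1/3)*200 + ((-1730 + 7322) + 11095)) = -10322/(200/3 + (5592 + 11095)) = -10322/(200/3 + 16687) = -10322/50261/3 = -10322*3/50261 = -30966/50261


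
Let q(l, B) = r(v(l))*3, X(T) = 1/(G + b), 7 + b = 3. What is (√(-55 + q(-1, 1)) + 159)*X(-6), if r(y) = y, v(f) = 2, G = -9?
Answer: -159/13 - 7*I/13 ≈ -12.231 - 0.53846*I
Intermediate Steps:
b = -4 (b = -7 + 3 = -4)
X(T) = -1/13 (X(T) = 1/(-9 - 4) = 1/(-13) = -1/13)
q(l, B) = 6 (q(l, B) = 2*3 = 6)
(√(-55 + q(-1, 1)) + 159)*X(-6) = (√(-55 + 6) + 159)*(-1/13) = (√(-49) + 159)*(-1/13) = (7*I + 159)*(-1/13) = (159 + 7*I)*(-1/13) = -159/13 - 7*I/13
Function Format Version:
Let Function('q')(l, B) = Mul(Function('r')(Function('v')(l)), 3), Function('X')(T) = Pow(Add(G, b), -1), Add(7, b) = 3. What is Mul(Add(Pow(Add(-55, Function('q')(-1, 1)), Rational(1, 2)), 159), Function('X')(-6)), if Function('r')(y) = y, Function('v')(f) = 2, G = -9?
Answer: Add(Rational(-159, 13), Mul(Rational(-7, 13), I)) ≈ Add(-12.231, Mul(-0.53846, I))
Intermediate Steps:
b = -4 (b = Add(-7, 3) = -4)
Function('X')(T) = Rational(-1, 13) (Function('X')(T) = Pow(Add(-9, -4), -1) = Pow(-13, -1) = Rational(-1, 13))
Function('q')(l, B) = 6 (Function('q')(l, B) = Mul(2, 3) = 6)
Mul(Add(Pow(Add(-55, Function('q')(-1, 1)), Rational(1, 2)), 159), Function('X')(-6)) = Mul(Add(Pow(Add(-55, 6), Rational(1, 2)), 159), Rational(-1, 13)) = Mul(Add(Pow(-49, Rational(1, 2)), 159), Rational(-1, 13)) = Mul(Add(Mul(7, I), 159), Rational(-1, 13)) = Mul(Add(159, Mul(7, I)), Rational(-1, 13)) = Add(Rational(-159, 13), Mul(Rational(-7, 13), I))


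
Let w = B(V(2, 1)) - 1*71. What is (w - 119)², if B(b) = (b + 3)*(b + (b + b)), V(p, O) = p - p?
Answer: 36100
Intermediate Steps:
V(p, O) = 0
B(b) = 3*b*(3 + b) (B(b) = (3 + b)*(b + 2*b) = (3 + b)*(3*b) = 3*b*(3 + b))
w = -71 (w = 3*0*(3 + 0) - 1*71 = 3*0*3 - 71 = 0 - 71 = -71)
(w - 119)² = (-71 - 119)² = (-190)² = 36100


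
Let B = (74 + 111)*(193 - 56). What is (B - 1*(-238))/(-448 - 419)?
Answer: -25583/867 ≈ -29.508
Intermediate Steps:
B = 25345 (B = 185*137 = 25345)
(B - 1*(-238))/(-448 - 419) = (25345 - 1*(-238))/(-448 - 419) = (25345 + 238)/(-867) = 25583*(-1/867) = -25583/867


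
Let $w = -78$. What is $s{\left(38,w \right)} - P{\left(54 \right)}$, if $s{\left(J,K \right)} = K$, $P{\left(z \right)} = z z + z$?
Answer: $-3048$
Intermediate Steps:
$P{\left(z \right)} = z + z^{2}$ ($P{\left(z \right)} = z^{2} + z = z + z^{2}$)
$s{\left(38,w \right)} - P{\left(54 \right)} = -78 - 54 \left(1 + 54\right) = -78 - 54 \cdot 55 = -78 - 2970 = -3048$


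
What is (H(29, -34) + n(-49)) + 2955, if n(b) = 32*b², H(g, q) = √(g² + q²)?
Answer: 79787 + √1997 ≈ 79832.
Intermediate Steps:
(H(29, -34) + n(-49)) + 2955 = (√(29² + (-34)²) + 32*(-49)²) + 2955 = (√(841 + 1156) + 32*2401) + 2955 = (√1997 + 76832) + 2955 = (76832 + √1997) + 2955 = 79787 + √1997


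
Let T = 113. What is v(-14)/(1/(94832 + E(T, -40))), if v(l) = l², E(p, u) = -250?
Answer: 18538072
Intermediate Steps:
v(-14)/(1/(94832 + E(T, -40))) = (-14)²/(1/(94832 - 250)) = 196/(1/94582) = 196*94582 = 18538072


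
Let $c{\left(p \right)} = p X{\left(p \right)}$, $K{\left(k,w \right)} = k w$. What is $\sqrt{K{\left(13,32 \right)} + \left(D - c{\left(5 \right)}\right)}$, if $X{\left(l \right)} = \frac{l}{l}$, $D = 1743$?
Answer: $\sqrt{2154} \approx 46.411$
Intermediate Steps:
$X{\left(l \right)} = 1$
$c{\left(p \right)} = p$ ($c{\left(p \right)} = p 1 = p$)
$\sqrt{K{\left(13,32 \right)} + \left(D - c{\left(5 \right)}\right)} = \sqrt{13 \cdot 32 + \left(1743 - 5\right)} = \sqrt{416 + \left(1743 - 5\right)} = \sqrt{416 + 1738} = \sqrt{2154}$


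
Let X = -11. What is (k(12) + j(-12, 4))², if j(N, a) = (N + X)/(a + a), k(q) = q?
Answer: 5329/64 ≈ 83.266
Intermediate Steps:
j(N, a) = (-11 + N)/(2*a) (j(N, a) = (N - 11)/(a + a) = (-11 + N)/((2*a)) = (-11 + N)*(1/(2*a)) = (-11 + N)/(2*a))
(k(12) + j(-12, 4))² = (12 + (½)*(-11 - 12)/4)² = (12 + (½)*(¼)*(-23))² = (12 - 23/8)² = (73/8)² = 5329/64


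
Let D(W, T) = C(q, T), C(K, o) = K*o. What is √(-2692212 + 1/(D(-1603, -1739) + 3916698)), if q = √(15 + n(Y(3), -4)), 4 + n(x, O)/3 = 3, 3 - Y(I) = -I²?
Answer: √(-991190647461650 + 880170253584*√3)/(94*√(41667 - 37*√3)) ≈ 1640.8*I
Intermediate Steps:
Y(I) = 3 + I² (Y(I) = 3 - (-1)*I² = 3 + I²)
n(x, O) = -3 (n(x, O) = -12 + 3*3 = -12 + 9 = -3)
q = 2*√3 (q = √(15 - 3) = √12 = 2*√3 ≈ 3.4641)
D(W, T) = 2*T*√3 (D(W, T) = (2*√3)*T = 2*T*√3)
√(-2692212 + 1/(D(-1603, -1739) + 3916698)) = √(-2692212 + 1/(2*(-1739)*√3 + 3916698)) = √(-2692212 + 1/(-3478*√3 + 3916698)) = √(-2692212 + 1/(3916698 - 3478*√3))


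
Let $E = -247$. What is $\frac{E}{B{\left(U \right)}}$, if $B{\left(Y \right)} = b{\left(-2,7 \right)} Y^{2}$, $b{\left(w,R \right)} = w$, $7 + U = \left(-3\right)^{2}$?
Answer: $\frac{247}{8} \approx 30.875$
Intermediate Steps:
$U = 2$ ($U = -7 + \left(-3\right)^{2} = -7 + 9 = 2$)
$B{\left(Y \right)} = - 2 Y^{2}$
$\frac{E}{B{\left(U \right)}} = - \frac{247}{\left(-2\right) 2^{2}} = - \frac{247}{\left(-2\right) 4} = - \frac{247}{-8} = \left(-247\right) \left(- \frac{1}{8}\right) = \frac{247}{8}$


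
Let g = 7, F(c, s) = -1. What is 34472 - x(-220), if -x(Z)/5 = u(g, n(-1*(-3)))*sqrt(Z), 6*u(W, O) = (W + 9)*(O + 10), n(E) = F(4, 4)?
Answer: 34472 + 240*I*sqrt(55) ≈ 34472.0 + 1779.9*I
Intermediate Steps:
n(E) = -1
u(W, O) = (9 + W)*(10 + O)/6 (u(W, O) = ((W + 9)*(O + 10))/6 = ((9 + W)*(10 + O))/6 = (9 + W)*(10 + O)/6)
x(Z) = -120*sqrt(Z) (x(Z) = -5*(15 + (3/2)*(-1) + (5/3)*7 + (1/6)*(-1)*7)*sqrt(Z) = -5*(15 - 3/2 + 35/3 - 7/6)*sqrt(Z) = -120*sqrt(Z))
34472 - x(-220) = 34472 - (-120)*sqrt(-220) = 34472 - (-120)*2*I*sqrt(55) = 34472 - (-240)*I*sqrt(55) = 34472 + 240*I*sqrt(55)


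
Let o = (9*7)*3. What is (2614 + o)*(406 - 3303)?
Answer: -8120291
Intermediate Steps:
o = 189 (o = 63*3 = 189)
(2614 + o)*(406 - 3303) = (2614 + 189)*(406 - 3303) = 2803*(-2897) = -8120291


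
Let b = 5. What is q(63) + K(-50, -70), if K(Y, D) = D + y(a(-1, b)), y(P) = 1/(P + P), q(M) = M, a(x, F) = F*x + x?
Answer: -85/12 ≈ -7.0833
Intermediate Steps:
a(x, F) = x + F*x
y(P) = 1/(2*P)
K(Y, D) = -1/12 + D (K(Y, D) = D + 1/(2*((-(1 + 5)))) = D + 1/(2*((-1*6))) = D + (1/2)/(-6) = D + (1/2)*(-1/6) = D - 1/12 = -1/12 + D)
q(63) + K(-50, -70) = 63 + (-1/12 - 70) = 63 - 841/12 = -85/12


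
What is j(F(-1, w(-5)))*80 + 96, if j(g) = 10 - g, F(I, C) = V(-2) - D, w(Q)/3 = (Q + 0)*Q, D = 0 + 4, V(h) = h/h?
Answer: 1136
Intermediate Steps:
V(h) = 1
D = 4
w(Q) = 3*Q² (w(Q) = 3*((Q + 0)*Q) = 3*(Q*Q) = 3*Q²)
F(I, C) = -3 (F(I, C) = 1 - 1*4 = 1 - 4 = -3)
j(F(-1, w(-5)))*80 + 96 = (10 - 1*(-3))*80 + 96 = (10 + 3)*80 + 96 = 13*80 + 96 = 1040 + 96 = 1136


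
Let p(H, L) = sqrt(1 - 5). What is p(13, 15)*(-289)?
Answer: -578*I ≈ -578.0*I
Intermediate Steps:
p(H, L) = 2*I (p(H, L) = sqrt(-4) = 2*I)
p(13, 15)*(-289) = (2*I)*(-289) = -578*I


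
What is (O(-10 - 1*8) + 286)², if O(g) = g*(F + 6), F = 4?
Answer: 11236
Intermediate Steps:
O(g) = 10*g (O(g) = g*(4 + 6) = g*10 = 10*g)
(O(-10 - 1*8) + 286)² = (10*(-10 - 1*8) + 286)² = (10*(-10 - 8) + 286)² = (10*(-18) + 286)² = (-180 + 286)² = 106² = 11236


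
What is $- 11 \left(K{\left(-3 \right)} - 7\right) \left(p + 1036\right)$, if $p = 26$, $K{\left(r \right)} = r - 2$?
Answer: $140184$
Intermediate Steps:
$K{\left(r \right)} = -2 + r$
$- 11 \left(K{\left(-3 \right)} - 7\right) \left(p + 1036\right) = - 11 \left(\left(-2 - 3\right) - 7\right) \left(26 + 1036\right) = - 11 \left(-5 - 7\right) 1062 = \left(-11\right) \left(-12\right) 1062 = 132 \cdot 1062 = 140184$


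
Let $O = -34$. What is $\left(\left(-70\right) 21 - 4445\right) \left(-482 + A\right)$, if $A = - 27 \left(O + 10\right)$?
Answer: $-981890$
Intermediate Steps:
$A = 648$ ($A = - 27 \left(-34 + 10\right) = \left(-27\right) \left(-24\right) = 648$)
$\left(\left(-70\right) 21 - 4445\right) \left(-482 + A\right) = \left(\left(-70\right) 21 - 4445\right) \left(-482 + 648\right) = \left(-1470 - 4445\right) 166 = \left(-5915\right) 166 = -981890$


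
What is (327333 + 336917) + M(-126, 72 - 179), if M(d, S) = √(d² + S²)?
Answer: 664250 + 5*√1093 ≈ 6.6442e+5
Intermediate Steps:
M(d, S) = √(S² + d²)
(327333 + 336917) + M(-126, 72 - 179) = (327333 + 336917) + √((72 - 179)² + (-126)²) = 664250 + √((-107)² + 15876) = 664250 + √(11449 + 15876) = 664250 + √27325 = 664250 + 5*√1093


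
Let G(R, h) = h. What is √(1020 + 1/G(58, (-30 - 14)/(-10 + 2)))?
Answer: √123442/11 ≈ 31.940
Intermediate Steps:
√(1020 + 1/G(58, (-30 - 14)/(-10 + 2))) = √(1020 + 1/((-30 - 14)/(-10 + 2))) = √(1020 + 1/(-44/(-8))) = √(1020 + 1/(-44*(-⅛))) = √(1020 + 1/(11/2)) = √(1020 + 2/11) = √(11222/11) = √123442/11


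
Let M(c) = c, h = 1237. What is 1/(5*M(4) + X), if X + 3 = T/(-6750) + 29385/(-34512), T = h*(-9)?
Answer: 4314000/76780099 ≈ 0.056186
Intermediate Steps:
T = -11133 (T = 1237*(-9) = -11133)
X = -9499901/4314000 (X = -3 + (-11133/(-6750) + 29385/(-34512)) = -3 + (-11133*(-1/6750) + 29385*(-1/34512)) = -3 + (1237/750 - 9795/11504) = -3 + 3442099/4314000 = -9499901/4314000 ≈ -2.2021)
1/(5*M(4) + X) = 1/(5*4 - 9499901/4314000) = 1/(20 - 9499901/4314000) = 1/(76780099/4314000) = 4314000/76780099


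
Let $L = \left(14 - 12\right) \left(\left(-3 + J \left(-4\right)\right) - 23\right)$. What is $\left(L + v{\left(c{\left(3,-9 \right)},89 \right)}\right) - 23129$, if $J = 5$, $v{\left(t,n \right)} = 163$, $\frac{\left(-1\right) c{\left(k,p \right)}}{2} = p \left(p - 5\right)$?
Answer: $-23058$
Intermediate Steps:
$c{\left(k,p \right)} = - 2 p \left(-5 + p\right)$ ($c{\left(k,p \right)} = - 2 p \left(p - 5\right) = - 2 p \left(-5 + p\right)$)
$L = -92$ ($L = \left(14 - 12\right) \left(\left(-3 + 5 \left(-4\right)\right) - 23\right) = 2 \left(\left(-3 - 20\right) - 23\right) = 2 \left(-23 - 23\right) = 2 \left(-46\right) = -92$)
$\left(L + v{\left(c{\left(3,-9 \right)},89 \right)}\right) - 23129 = \left(-92 + 163\right) - 23129 = 71 - 23129 = -23058$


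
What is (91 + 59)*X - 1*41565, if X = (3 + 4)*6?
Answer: -35265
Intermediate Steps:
X = 42 (X = 7*6 = 42)
(91 + 59)*X - 1*41565 = (91 + 59)*42 - 1*41565 = 150*42 - 41565 = 6300 - 41565 = -35265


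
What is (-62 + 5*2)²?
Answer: 2704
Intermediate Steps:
(-62 + 5*2)² = (-62 + 10)² = (-52)² = 2704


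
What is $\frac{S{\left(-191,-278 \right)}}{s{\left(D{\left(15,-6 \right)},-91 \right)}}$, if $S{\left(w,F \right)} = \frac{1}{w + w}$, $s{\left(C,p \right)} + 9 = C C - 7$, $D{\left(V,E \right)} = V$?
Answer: $- \frac{1}{79838} \approx -1.2525 \cdot 10^{-5}$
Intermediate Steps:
$s{\left(C,p \right)} = -16 + C^{2}$ ($s{\left(C,p \right)} = -9 + \left(C C - 7\right) = -9 + \left(C^{2} - 7\right) = -9 + \left(-7 + C^{2}\right) = -16 + C^{2}$)
$S{\left(w,F \right)} = \frac{1}{2 w}$
$\frac{S{\left(-191,-278 \right)}}{s{\left(D{\left(15,-6 \right)},-91 \right)}} = \frac{\frac{1}{2} \frac{1}{-191}}{-16 + 15^{2}} = \frac{\frac{1}{2} \left(- \frac{1}{191}\right)}{-16 + 225} = - \frac{1}{382 \cdot 209} = \left(- \frac{1}{382}\right) \frac{1}{209} = - \frac{1}{79838}$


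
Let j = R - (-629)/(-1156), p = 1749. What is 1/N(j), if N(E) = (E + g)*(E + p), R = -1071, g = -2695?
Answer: -4624/11798910375 ≈ -3.9190e-7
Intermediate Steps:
j = -72865/68 (j = -1071 - (-629)/(-1156) = -1071 - (-629)*(-1)/1156 = -1071 - 1*37/68 = -1071 - 37/68 = -72865/68 ≈ -1071.5)
N(E) = (-2695 + E)*(1749 + E) (N(E) = (E - 2695)*(E + 1749) = (-2695 + E)*(1749 + E))
1/N(j) = 1/(-4713555 + (-72865/68)² - 946*(-72865/68)) = 1/(-4713555 + 5309308225/4624 + 34465145/34) = 1/(-11798910375/4624) = -4624/11798910375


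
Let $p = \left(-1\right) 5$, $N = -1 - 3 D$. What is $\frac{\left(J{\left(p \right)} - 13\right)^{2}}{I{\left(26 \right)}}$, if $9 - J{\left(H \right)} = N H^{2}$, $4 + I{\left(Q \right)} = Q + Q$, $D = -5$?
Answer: $\frac{10443}{4} \approx 2610.8$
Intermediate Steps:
$N = 14$ ($N = -1 - -15 = -1 + 15 = 14$)
$I{\left(Q \right)} = -4 + 2 Q$ ($I{\left(Q \right)} = -4 + \left(Q + Q\right) = -4 + 2 Q$)
$p = -5$
$J{\left(H \right)} = 9 - 14 H^{2}$
$\frac{\left(J{\left(p \right)} - 13\right)^{2}}{I{\left(26 \right)}} = \frac{\left(\left(9 - 14 \left(-5\right)^{2}\right) - 13\right)^{2}}{-4 + 2 \cdot 26} = \frac{\left(\left(9 - 350\right) - 13\right)^{2}}{-4 + 52} = \frac{\left(\left(9 - 350\right) - 13\right)^{2}}{48} = \left(-341 - 13\right)^{2} \cdot \frac{1}{48} = \left(-354\right)^{2} \cdot \frac{1}{48} = 125316 \cdot \frac{1}{48} = \frac{10443}{4}$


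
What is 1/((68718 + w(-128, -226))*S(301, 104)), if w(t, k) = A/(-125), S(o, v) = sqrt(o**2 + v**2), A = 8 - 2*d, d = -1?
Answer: 25*sqrt(101417)/174229132316 ≈ 4.5696e-8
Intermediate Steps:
A = 10 (A = 8 - 2*(-1) = 8 + 2 = 10)
w(t, k) = -2/25 (w(t, k) = 10/(-125) = 10*(-1/125) = -2/25)
1/((68718 + w(-128, -226))*S(301, 104)) = 1/((68718 - 2/25)*(sqrt(301**2 + 104**2))) = 1/((1717948/25)*(sqrt(90601 + 10816))) = 25/(1717948*(sqrt(101417))) = 25*(sqrt(101417)/101417)/1717948 = 25*sqrt(101417)/174229132316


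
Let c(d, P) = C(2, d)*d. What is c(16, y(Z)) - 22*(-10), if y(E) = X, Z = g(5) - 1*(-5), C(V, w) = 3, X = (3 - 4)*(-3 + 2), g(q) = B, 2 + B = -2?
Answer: 268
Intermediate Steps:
B = -4 (B = -2 - 2 = -4)
g(q) = -4
X = 1 (X = -1*(-1) = 1)
Z = 1 (Z = -4 - 1*(-5) = -4 + 5 = 1)
y(E) = 1
c(d, P) = 3*d
c(16, y(Z)) - 22*(-10) = 3*16 - 22*(-10) = 48 + 220 = 268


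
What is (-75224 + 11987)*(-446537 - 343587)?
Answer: 49965071388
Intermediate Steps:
(-75224 + 11987)*(-446537 - 343587) = -63237*(-790124) = 49965071388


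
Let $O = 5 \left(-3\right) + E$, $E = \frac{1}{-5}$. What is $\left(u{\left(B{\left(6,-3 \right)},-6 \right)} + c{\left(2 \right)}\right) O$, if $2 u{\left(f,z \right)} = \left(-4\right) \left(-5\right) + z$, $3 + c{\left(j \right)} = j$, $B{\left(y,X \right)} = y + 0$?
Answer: $- \frac{456}{5} \approx -91.2$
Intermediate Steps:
$E = - \frac{1}{5} \approx -0.2$
$B{\left(y,X \right)} = y$
$c{\left(j \right)} = -3 + j$
$u{\left(f,z \right)} = 10 + \frac{z}{2}$ ($u{\left(f,z \right)} = \frac{\left(-4\right) \left(-5\right) + z}{2} = \frac{20 + z}{2} = 10 + \frac{z}{2}$)
$O = - \frac{76}{5}$ ($O = 5 \left(-3\right) - \frac{1}{5} = -15 - \frac{1}{5} = - \frac{76}{5} \approx -15.2$)
$\left(u{\left(B{\left(6,-3 \right)},-6 \right)} + c{\left(2 \right)}\right) O = \left(\left(10 + \frac{1}{2} \left(-6\right)\right) + \left(-3 + 2\right)\right) \left(- \frac{76}{5}\right) = \left(\left(10 - 3\right) - 1\right) \left(- \frac{76}{5}\right) = \left(7 - 1\right) \left(- \frac{76}{5}\right) = 6 \left(- \frac{76}{5}\right) = - \frac{456}{5}$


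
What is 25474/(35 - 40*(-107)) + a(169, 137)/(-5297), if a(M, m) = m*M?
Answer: 35030583/22856555 ≈ 1.5326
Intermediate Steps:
a(M, m) = M*m
25474/(35 - 40*(-107)) + a(169, 137)/(-5297) = 25474/(35 - 40*(-107)) + (169*137)/(-5297) = 25474/(35 + 4280) + 23153*(-1/5297) = 25474/4315 - 23153/5297 = 35030583/22856555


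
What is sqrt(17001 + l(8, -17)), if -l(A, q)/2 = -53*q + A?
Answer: 3*sqrt(1687) ≈ 123.22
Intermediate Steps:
l(A, q) = -2*A + 106*q (l(A, q) = -2*(-53*q + A) = -2*(A - 53*q) = -2*A + 106*q)
sqrt(17001 + l(8, -17)) = sqrt(17001 + (-2*8 + 106*(-17))) = sqrt(17001 + (-16 - 1802)) = sqrt(17001 - 1818) = sqrt(15183) = 3*sqrt(1687)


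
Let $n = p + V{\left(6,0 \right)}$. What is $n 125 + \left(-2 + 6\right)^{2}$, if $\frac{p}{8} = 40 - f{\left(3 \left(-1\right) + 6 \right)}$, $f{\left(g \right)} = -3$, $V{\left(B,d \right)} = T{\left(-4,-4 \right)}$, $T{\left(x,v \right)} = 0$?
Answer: $43016$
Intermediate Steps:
$V{\left(B,d \right)} = 0$
$p = 344$ ($p = 8 \left(40 - -3\right) = 8 \left(40 + 3\right) = 8 \cdot 43 = 344$)
$n = 344$ ($n = 344 + 0 = 344$)
$n 125 + \left(-2 + 6\right)^{2} = 344 \cdot 125 + \left(-2 + 6\right)^{2} = 43000 + 4^{2} = 43000 + 16 = 43016$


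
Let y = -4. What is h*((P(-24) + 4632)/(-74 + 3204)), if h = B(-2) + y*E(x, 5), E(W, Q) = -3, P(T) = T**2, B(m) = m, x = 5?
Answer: 5208/313 ≈ 16.639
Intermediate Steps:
h = 10 (h = -2 - 4*(-3) = -2 + 12 = 10)
h*((P(-24) + 4632)/(-74 + 3204)) = 10*(((-24)**2 + 4632)/(-74 + 3204)) = 10*((576 + 4632)/3130) = 10*(5208*(1/3130)) = 10*(2604/1565) = 5208/313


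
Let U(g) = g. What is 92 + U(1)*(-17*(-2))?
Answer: 126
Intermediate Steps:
92 + U(1)*(-17*(-2)) = 92 + 1*(-17*(-2)) = 92 + 1*34 = 92 + 34 = 126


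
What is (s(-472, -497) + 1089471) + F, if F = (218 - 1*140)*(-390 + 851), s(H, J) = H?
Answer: 1124957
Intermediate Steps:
F = 35958 (F = (218 - 140)*461 = 78*461 = 35958)
(s(-472, -497) + 1089471) + F = (-472 + 1089471) + 35958 = 1088999 + 35958 = 1124957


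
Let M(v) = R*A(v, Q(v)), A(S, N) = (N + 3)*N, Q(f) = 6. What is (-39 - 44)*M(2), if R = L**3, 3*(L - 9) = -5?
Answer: -1767568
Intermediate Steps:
L = 22/3 (L = 9 + (1/3)*(-5) = 9 - 5/3 = 22/3 ≈ 7.3333)
R = 10648/27 (R = (22/3)**3 = 10648/27 ≈ 394.37)
A(S, N) = N*(3 + N) (A(S, N) = (3 + N)*N = N*(3 + N))
M(v) = 21296 (M(v) = 10648*(6*(3 + 6))/27 = 10648*(6*9)/27 = (10648/27)*54 = 21296)
(-39 - 44)*M(2) = (-39 - 44)*21296 = -83*21296 = -1767568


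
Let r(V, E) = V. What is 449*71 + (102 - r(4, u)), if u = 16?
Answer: 31977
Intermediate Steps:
449*71 + (102 - r(4, u)) = 449*71 + (102 - 1*4) = 31879 + (102 - 4) = 31879 + 98 = 31977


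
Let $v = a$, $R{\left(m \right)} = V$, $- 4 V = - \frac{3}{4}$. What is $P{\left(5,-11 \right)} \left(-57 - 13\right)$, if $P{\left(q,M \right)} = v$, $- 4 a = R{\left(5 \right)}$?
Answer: $\frac{105}{32} \approx 3.2813$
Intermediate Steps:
$V = \frac{3}{16}$ ($V = - \frac{\left(-3\right) \frac{1}{4}}{4} = \left(- \frac{1}{4}\right) \left(- \frac{3}{4}\right) = \frac{3}{16} \approx 0.1875$)
$R{\left(m \right)} = \frac{3}{16}$
$a = - \frac{3}{64}$ ($a = \left(- \frac{1}{4}\right) \frac{3}{16} = - \frac{3}{64} \approx -0.046875$)
$v = - \frac{3}{64} \approx -0.046875$
$P{\left(q,M \right)} = - \frac{3}{64}$
$P{\left(5,-11 \right)} \left(-57 - 13\right) = - \frac{3 \left(-57 - 13\right)}{64} = \left(- \frac{3}{64}\right) \left(-70\right) = \frac{105}{32}$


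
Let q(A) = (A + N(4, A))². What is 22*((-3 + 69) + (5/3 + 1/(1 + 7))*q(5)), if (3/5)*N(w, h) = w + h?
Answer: 51656/3 ≈ 17219.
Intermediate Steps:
N(w, h) = 5*h/3 + 5*w/3 (N(w, h) = 5*(w + h)/3 = 5*(h + w)/3 = 5*h/3 + 5*w/3)
q(A) = (20/3 + 8*A/3)² (q(A) = (A + (5*A/3 + (5/3)*4))² = (A + (5*A/3 + 20/3))² = (A + (20/3 + 5*A/3))² = (20/3 + 8*A/3)²)
22*((-3 + 69) + (5/3 + 1/(1 + 7))*q(5)) = 22*((-3 + 69) + (5/3 + 1/(1 + 7))*(16*(5 + 2*5)²/9)) = 22*(66 + (5*(⅓) + 1/8)*(16*(5 + 10)²/9)) = 22*(66 + (5/3 + ⅛)*((16/9)*15²)) = 22*(66 + 43*((16/9)*225)/24) = 22*(66 + (43/24)*400) = 22*(66 + 2150/3) = 22*(2348/3) = 51656/3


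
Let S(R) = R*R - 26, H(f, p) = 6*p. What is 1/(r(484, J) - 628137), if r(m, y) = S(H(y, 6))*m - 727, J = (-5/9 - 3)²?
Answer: -1/14184 ≈ -7.0502e-5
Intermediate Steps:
S(R) = -26 + R² (S(R) = R² - 26 = -26 + R²)
J = 1024/81 (J = (-5*⅑ - 3)² = (-5/9 - 3)² = (-32/9)² = 1024/81 ≈ 12.642)
r(m, y) = -727 + 1270*m (r(m, y) = (-26 + (6*6)²)*m - 727 = (-26 + 36²)*m - 727 = (-26 + 1296)*m - 727 = 1270*m - 727 = -727 + 1270*m)
1/(r(484, J) - 628137) = 1/((-727 + 1270*484) - 628137) = 1/((-727 + 614680) - 628137) = 1/(613953 - 628137) = 1/(-14184) = -1/14184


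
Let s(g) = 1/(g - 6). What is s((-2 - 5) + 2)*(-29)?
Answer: 29/11 ≈ 2.6364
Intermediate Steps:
s(g) = 1/(-6 + g)
s((-2 - 5) + 2)*(-29) = -29/(-6 + ((-2 - 5) + 2)) = -29/(-6 + (-7 + 2)) = -29/(-6 - 5) = -29/(-11) = -1/11*(-29) = 29/11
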